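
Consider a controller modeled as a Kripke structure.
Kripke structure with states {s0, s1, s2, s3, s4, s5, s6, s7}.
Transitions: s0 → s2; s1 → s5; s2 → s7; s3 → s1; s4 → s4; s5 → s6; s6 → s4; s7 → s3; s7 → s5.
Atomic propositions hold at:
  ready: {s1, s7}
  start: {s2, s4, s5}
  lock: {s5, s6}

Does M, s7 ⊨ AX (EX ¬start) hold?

Sat(¬start) = {s0, s1, s3, s6, s7}
Sat(EX ¬start) = {s : some successor in {s0, s1, s3, s6, s7}} = {s2, s3, s5, s7}
Sat(AX (EX ¬start)) = {s : every successor in {s2, s3, s5, s7}} = {s0, s1, s2, s7}
s7 ∈ Sat(AX (EX ¬start)) = {s0, s1, s2, s7}, so the formula holds at s7.

Yes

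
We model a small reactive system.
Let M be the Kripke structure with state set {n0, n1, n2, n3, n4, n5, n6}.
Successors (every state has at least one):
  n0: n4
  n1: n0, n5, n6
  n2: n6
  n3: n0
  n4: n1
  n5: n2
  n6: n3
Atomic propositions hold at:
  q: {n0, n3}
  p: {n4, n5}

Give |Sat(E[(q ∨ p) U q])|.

2

Sat(q ∨ p) = {n0, n3, n4, n5}
E[(q ∨ p) U q]: least fixpoint, start Z0 = Sat(q) = {n0, n3}, add states in Sat(q ∨ p) with some successor in Z. Already a fixed point.
Sat(E[(q ∨ p) U q]) = {n0, n3}
|Sat(E[(q ∨ p) U q])| = |{n0, n3}| = 2.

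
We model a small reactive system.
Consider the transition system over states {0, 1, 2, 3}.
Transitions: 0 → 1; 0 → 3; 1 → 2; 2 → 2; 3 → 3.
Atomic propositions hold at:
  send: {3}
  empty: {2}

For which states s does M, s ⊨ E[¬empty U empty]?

{0, 1, 2}

Sat(¬empty) = {0, 1, 3}
E[¬empty U empty]: least fixpoint, start Z0 = Sat(empty) = {2}, add states in Sat(¬empty) with some successor in Z. Z1 = {1, 2}; Z2 = {0, 1, 2}; fixed.
Sat(E[¬empty U empty]) = {0, 1, 2}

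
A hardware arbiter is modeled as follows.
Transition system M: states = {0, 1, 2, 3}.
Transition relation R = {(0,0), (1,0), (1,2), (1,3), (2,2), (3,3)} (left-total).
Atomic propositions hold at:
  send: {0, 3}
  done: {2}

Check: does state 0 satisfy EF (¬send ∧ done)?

Sat(¬send) = {1, 2}
Sat(¬send ∧ done) = {2}
EF (¬send ∧ done): least fixpoint, start Z0 = {2}, add states with some successor in Z. Z1 = {1, 2}; fixed.
Sat(EF (¬send ∧ done)) = {1, 2}
0 ∉ Sat(EF (¬send ∧ done)) = {1, 2}, so the formula does not hold at 0.

No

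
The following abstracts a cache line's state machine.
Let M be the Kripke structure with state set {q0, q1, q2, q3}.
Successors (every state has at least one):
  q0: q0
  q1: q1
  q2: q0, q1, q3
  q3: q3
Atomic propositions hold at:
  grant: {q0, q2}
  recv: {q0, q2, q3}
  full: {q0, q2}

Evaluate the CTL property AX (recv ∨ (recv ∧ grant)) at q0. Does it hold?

Yes

Sat(recv ∧ grant) = {q0, q2}
Sat(recv ∨ (recv ∧ grant)) = {q0, q2, q3}
Sat(AX (recv ∨ (recv ∧ grant))) = {s : every successor in {q0, q2, q3}} = {q0, q3}
q0 ∈ Sat(AX (recv ∨ (recv ∧ grant))) = {q0, q3}, so the formula holds at q0.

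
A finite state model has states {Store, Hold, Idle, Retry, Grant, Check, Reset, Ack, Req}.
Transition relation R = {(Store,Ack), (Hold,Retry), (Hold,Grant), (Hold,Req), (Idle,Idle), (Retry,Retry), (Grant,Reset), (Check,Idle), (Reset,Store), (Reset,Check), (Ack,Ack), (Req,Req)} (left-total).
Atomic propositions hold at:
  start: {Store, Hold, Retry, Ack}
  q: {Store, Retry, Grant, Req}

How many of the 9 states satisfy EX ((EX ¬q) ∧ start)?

Sat(¬q) = {Hold, Idle, Check, Reset, Ack}
Sat(EX ¬q) = {s : some successor in {Hold, Idle, Check, Reset, Ack}} = {Store, Idle, Grant, Check, Reset, Ack}
Sat((EX ¬q) ∧ start) = {Store, Ack}
Sat(EX ((EX ¬q) ∧ start)) = {s : some successor in {Store, Ack}} = {Store, Reset, Ack}
|Sat(EX ((EX ¬q) ∧ start))| = |{Store, Reset, Ack}| = 3.

3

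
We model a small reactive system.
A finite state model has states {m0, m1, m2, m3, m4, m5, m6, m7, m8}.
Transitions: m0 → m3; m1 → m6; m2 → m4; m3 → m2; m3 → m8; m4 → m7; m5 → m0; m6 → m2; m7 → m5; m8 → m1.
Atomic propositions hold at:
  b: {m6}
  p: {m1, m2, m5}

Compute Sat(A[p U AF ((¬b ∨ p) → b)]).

Sat(¬b) = {m0, m1, m2, m3, m4, m5, m7, m8}
Sat(¬b ∨ p) = {m0, m1, m2, m3, m4, m5, m7, m8}
Sat((¬b ∨ p) → b) = {m6}
AF ((¬b ∨ p) → b): least fixpoint, start Z0 = {m6}, add states with every successor in Z. Z1 = {m1, m6}; Z2 = {m1, m6, m8}; fixed.
Sat(AF ((¬b ∨ p) → b)) = {m1, m6, m8}
A[p U AF ((¬b ∨ p) → b)]: least fixpoint, start Z0 = Sat(AF ((¬b ∨ p) → b)) = {m1, m6, m8}, add states in Sat(p) with every successor in Z. Already a fixed point.
Sat(A[p U AF ((¬b ∨ p) → b)]) = {m1, m6, m8}

{m1, m6, m8}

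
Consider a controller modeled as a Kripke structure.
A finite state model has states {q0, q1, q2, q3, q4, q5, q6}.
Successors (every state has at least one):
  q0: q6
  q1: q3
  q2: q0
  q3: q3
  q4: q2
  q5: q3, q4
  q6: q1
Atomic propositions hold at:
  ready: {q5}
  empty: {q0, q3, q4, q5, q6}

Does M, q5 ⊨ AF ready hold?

Yes

AF ready: least fixpoint, start Z0 = {q5}, add states with every successor in Z. Already a fixed point.
Sat(AF ready) = {q5}
q5 ∈ Sat(AF ready) = {q5}, so the formula holds at q5.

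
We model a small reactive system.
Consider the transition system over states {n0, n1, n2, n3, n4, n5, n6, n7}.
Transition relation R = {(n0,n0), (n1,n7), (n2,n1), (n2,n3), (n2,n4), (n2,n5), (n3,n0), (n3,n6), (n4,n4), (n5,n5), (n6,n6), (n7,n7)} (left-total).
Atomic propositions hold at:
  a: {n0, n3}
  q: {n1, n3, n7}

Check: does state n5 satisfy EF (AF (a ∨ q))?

No

Sat(a ∨ q) = {n0, n1, n3, n7}
AF (a ∨ q): least fixpoint, start Z0 = {n0, n1, n3, n7}, add states with every successor in Z. Already a fixed point.
Sat(AF (a ∨ q)) = {n0, n1, n3, n7}
EF (AF (a ∨ q)): least fixpoint, start Z0 = {n0, n1, n3, n7}, add states with some successor in Z. Z1 = {n0, n1, n2, n3, n7}; fixed.
Sat(EF (AF (a ∨ q))) = {n0, n1, n2, n3, n7}
n5 ∉ Sat(EF (AF (a ∨ q))) = {n0, n1, n2, n3, n7}, so the formula does not hold at n5.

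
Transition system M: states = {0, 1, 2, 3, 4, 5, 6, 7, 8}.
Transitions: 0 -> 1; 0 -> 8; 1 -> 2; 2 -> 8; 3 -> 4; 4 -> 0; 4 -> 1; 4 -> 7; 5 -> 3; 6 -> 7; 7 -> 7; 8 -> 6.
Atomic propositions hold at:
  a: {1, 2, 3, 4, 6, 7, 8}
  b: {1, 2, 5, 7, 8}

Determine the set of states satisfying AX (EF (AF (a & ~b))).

Sat(~b) = {0, 3, 4, 6}
Sat(a & ~b) = {3, 4, 6}
AF (a & ~b): least fixpoint, start Z0 = {3, 4, 6}, add states with every successor in Z. Z1 = {3, 4, 5, 6, 8}; Z2 = {2, 3, 4, 5, 6, 8}; Z3 = {1, 2, 3, 4, 5, 6, 8}; Z4 = {0, 1, 2, 3, 4, 5, 6, 8}; fixed.
Sat(AF (a & ~b)) = {0, 1, 2, 3, 4, 5, 6, 8}
EF (AF (a & ~b)): least fixpoint, start Z0 = {0, 1, 2, 3, 4, 5, 6, 8}, add states with some successor in Z. Already a fixed point.
Sat(EF (AF (a & ~b))) = {0, 1, 2, 3, 4, 5, 6, 8}
Sat(AX (EF (AF (a & ~b)))) = {s : every successor in {0, 1, 2, 3, 4, 5, 6, 8}} = {0, 1, 2, 3, 5, 8}

{0, 1, 2, 3, 5, 8}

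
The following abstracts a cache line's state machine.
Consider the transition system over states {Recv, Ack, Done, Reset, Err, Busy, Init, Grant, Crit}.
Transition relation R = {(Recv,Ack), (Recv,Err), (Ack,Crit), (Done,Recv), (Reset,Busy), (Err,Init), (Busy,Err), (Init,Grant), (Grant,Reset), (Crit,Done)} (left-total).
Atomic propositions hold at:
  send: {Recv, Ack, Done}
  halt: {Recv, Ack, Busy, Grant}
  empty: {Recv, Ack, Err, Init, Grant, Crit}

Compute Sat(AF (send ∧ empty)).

Sat(send ∧ empty) = {Recv, Ack}
AF (send ∧ empty): least fixpoint, start Z0 = {Recv, Ack}, add states with every successor in Z. Z1 = {Recv, Ack, Done}; Z2 = {Recv, Ack, Done, Crit}; fixed.
Sat(AF (send ∧ empty)) = {Recv, Ack, Done, Crit}

{Recv, Ack, Done, Crit}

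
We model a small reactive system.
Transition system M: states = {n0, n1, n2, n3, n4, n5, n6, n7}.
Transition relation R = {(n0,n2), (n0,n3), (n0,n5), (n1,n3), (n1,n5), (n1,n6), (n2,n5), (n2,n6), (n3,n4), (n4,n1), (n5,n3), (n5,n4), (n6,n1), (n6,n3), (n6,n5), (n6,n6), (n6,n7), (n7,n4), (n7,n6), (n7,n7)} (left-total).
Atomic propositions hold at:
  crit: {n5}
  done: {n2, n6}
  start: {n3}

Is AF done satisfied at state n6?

AF done: least fixpoint, start Z0 = {n2, n6}, add states with every successor in Z. Already a fixed point.
Sat(AF done) = {n2, n6}
n6 ∈ Sat(AF done) = {n2, n6}, so the formula holds at n6.

Yes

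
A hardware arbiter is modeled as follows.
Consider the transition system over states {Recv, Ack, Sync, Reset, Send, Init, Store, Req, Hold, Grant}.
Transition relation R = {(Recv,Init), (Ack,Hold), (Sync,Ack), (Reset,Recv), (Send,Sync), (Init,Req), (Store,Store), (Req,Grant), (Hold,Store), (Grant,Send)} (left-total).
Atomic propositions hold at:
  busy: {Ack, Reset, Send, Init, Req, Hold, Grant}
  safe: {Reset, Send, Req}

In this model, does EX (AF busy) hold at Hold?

No

AF busy: least fixpoint, start Z0 = {Ack, Reset, Send, Init, Req, Hold, Grant}, add states with every successor in Z. Z1 = {Recv, Ack, Sync, Reset, Send, Init, Req, Hold, Grant}; fixed.
Sat(AF busy) = {Recv, Ack, Sync, Reset, Send, Init, Req, Hold, Grant}
Sat(EX (AF busy)) = {s : some successor in {Recv, Ack, Sync, Reset, Send, Init, Req, Hold, Grant}} = {Recv, Ack, Sync, Reset, Send, Init, Req, Grant}
Hold ∉ Sat(EX (AF busy)) = {Recv, Ack, Sync, Reset, Send, Init, Req, Grant}, so the formula does not hold at Hold.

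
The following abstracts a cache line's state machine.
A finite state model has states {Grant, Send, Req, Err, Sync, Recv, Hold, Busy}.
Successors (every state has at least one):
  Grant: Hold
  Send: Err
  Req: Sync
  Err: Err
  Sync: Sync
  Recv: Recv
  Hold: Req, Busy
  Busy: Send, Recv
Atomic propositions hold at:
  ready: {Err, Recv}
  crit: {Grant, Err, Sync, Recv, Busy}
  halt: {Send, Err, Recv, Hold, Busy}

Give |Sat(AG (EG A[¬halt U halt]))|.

4

Sat(¬halt) = {Grant, Req, Sync}
A[¬halt U halt]: least fixpoint, start Z0 = Sat(halt) = {Send, Err, Recv, Hold, Busy}, add states in Sat(¬halt) with every successor in Z. Z1 = {Grant, Send, Err, Recv, Hold, Busy}; fixed.
Sat(A[¬halt U halt]) = {Grant, Send, Err, Recv, Hold, Busy}
EG A[¬halt U halt]: greatest fixpoint, start Z0 = {Grant, Send, Err, Recv, Hold, Busy}, keep only states in Sat with some successor in Z. Already a fixed point.
Sat(EG A[¬halt U halt]) = {Grant, Send, Err, Recv, Hold, Busy}
AG (EG A[¬halt U halt]): greatest fixpoint, start Z0 = {Grant, Send, Err, Recv, Hold, Busy}, keep only states in Sat with every successor in Z. Z1 = {Grant, Send, Err, Recv, Busy}; Z2 = {Send, Err, Recv, Busy}; fixed.
Sat(AG (EG A[¬halt U halt])) = {Send, Err, Recv, Busy}
|Sat(AG (EG A[¬halt U halt]))| = |{Send, Err, Recv, Busy}| = 4.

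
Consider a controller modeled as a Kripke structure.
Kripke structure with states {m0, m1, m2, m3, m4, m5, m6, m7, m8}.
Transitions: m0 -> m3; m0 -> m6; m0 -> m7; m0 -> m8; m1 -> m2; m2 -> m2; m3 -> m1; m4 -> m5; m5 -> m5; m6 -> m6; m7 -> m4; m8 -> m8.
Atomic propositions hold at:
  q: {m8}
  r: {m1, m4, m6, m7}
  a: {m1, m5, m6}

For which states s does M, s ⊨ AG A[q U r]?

A[q U r]: least fixpoint, start Z0 = Sat(r) = {m1, m4, m6, m7}, add states in Sat(q) with every successor in Z. Already a fixed point.
Sat(A[q U r]) = {m1, m4, m6, m7}
AG A[q U r]: greatest fixpoint, start Z0 = {m1, m4, m6, m7}, keep only states in Sat with every successor in Z. Z1 = {m6, m7}; Z2 = {m6}; fixed.
Sat(AG A[q U r]) = {m6}

{m6}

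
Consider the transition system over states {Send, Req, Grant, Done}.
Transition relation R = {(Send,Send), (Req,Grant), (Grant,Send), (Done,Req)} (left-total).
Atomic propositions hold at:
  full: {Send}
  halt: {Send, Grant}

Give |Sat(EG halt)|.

EG halt: greatest fixpoint, start Z0 = {Send, Grant}, keep only states in Sat with some successor in Z. Already a fixed point.
Sat(EG halt) = {Send, Grant}
|Sat(EG halt)| = |{Send, Grant}| = 2.

2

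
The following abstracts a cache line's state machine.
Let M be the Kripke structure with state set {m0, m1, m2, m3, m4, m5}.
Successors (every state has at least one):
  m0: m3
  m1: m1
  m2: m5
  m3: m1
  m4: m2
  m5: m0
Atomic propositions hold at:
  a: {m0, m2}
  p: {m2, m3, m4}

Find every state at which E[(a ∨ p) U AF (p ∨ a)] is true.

{m0, m2, m3, m4, m5}

Sat(a ∨ p) = {m0, m2, m3, m4}
Sat(p ∨ a) = {m0, m2, m3, m4}
AF (p ∨ a): least fixpoint, start Z0 = {m0, m2, m3, m4}, add states with every successor in Z. Z1 = {m0, m2, m3, m4, m5}; fixed.
Sat(AF (p ∨ a)) = {m0, m2, m3, m4, m5}
E[(a ∨ p) U AF (p ∨ a)]: least fixpoint, start Z0 = Sat(AF (p ∨ a)) = {m0, m2, m3, m4, m5}, add states in Sat(a ∨ p) with some successor in Z. Already a fixed point.
Sat(E[(a ∨ p) U AF (p ∨ a)]) = {m0, m2, m3, m4, m5}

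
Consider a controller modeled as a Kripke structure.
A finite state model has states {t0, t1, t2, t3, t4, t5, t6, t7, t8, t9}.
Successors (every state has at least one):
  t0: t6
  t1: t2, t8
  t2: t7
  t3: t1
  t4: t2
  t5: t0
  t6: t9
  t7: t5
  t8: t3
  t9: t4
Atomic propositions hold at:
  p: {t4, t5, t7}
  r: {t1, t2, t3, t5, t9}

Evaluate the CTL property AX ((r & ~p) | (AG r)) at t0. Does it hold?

Sat(~p) = {t0, t1, t2, t3, t6, t8, t9}
Sat(r & ~p) = {t1, t2, t3, t9}
AG r: greatest fixpoint, start Z0 = {t1, t2, t3, t5, t9}, keep only states in Sat with every successor in Z. Z1 = {t3}; Z2 = ∅; fixed.
Sat(AG r) = ∅
Sat((r & ~p) | (AG r)) = {t1, t2, t3, t9}
Sat(AX ((r & ~p) | (AG r))) = {s : every successor in {t1, t2, t3, t9}} = {t3, t4, t6, t8}
t0 ∉ Sat(AX ((r & ~p) | (AG r))) = {t3, t4, t6, t8}, so the formula does not hold at t0.

No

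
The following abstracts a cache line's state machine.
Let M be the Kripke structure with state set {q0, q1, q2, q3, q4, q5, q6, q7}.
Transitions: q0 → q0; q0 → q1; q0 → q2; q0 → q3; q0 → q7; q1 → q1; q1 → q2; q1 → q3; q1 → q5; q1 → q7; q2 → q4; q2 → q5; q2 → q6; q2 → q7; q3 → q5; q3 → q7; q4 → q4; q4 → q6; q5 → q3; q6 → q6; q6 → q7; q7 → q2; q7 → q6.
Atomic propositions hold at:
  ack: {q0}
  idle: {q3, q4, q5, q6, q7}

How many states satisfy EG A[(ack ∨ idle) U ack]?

Sat(ack ∨ idle) = {q0, q3, q4, q5, q6, q7}
A[(ack ∨ idle) U ack]: least fixpoint, start Z0 = Sat(ack) = {q0}, add states in Sat(ack ∨ idle) with every successor in Z. Already a fixed point.
Sat(A[(ack ∨ idle) U ack]) = {q0}
EG A[(ack ∨ idle) U ack]: greatest fixpoint, start Z0 = {q0}, keep only states in Sat with some successor in Z. Already a fixed point.
Sat(EG A[(ack ∨ idle) U ack]) = {q0}
|Sat(EG A[(ack ∨ idle) U ack])| = |{q0}| = 1.

1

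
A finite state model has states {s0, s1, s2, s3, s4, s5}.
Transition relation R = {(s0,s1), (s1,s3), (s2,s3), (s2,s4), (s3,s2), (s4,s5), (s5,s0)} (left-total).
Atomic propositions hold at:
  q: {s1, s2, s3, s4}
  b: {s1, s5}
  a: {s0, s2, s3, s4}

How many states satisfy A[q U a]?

5

A[q U a]: least fixpoint, start Z0 = Sat(a) = {s0, s2, s3, s4}, add states in Sat(q) with every successor in Z. Z1 = {s0, s1, s2, s3, s4}; fixed.
Sat(A[q U a]) = {s0, s1, s2, s3, s4}
|Sat(A[q U a])| = |{s0, s1, s2, s3, s4}| = 5.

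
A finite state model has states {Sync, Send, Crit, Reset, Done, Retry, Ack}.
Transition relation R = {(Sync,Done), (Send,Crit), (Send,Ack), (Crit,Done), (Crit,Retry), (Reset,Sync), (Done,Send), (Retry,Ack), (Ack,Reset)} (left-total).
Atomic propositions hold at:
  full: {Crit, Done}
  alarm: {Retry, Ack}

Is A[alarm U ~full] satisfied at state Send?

Yes

Sat(~full) = {Sync, Send, Reset, Retry, Ack}
A[alarm U ~full]: least fixpoint, start Z0 = Sat(~full) = {Sync, Send, Reset, Retry, Ack}, add states in Sat(alarm) with every successor in Z. Already a fixed point.
Sat(A[alarm U ~full]) = {Sync, Send, Reset, Retry, Ack}
Send ∈ Sat(A[alarm U ~full]) = {Sync, Send, Reset, Retry, Ack}, so the formula holds at Send.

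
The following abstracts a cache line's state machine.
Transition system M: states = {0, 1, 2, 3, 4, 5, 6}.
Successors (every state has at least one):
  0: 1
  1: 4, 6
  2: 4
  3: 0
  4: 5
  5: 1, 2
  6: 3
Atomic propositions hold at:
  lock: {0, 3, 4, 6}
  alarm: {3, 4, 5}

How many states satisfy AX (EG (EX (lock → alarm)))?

5

Sat(lock → alarm) = {1, 2, 3, 4, 5}
Sat(EX (lock → alarm)) = {s : some successor in {1, 2, 3, 4, 5}} = {0, 1, 2, 4, 5, 6}
EG (EX (lock → alarm)): greatest fixpoint, start Z0 = {0, 1, 2, 4, 5, 6}, keep only states in Sat with some successor in Z. Z1 = {0, 1, 2, 4, 5}; fixed.
Sat(EG (EX (lock → alarm))) = {0, 1, 2, 4, 5}
Sat(AX (EG (EX (lock → alarm)))) = {s : every successor in {0, 1, 2, 4, 5}} = {0, 2, 3, 4, 5}
|Sat(AX (EG (EX (lock → alarm))))| = |{0, 2, 3, 4, 5}| = 5.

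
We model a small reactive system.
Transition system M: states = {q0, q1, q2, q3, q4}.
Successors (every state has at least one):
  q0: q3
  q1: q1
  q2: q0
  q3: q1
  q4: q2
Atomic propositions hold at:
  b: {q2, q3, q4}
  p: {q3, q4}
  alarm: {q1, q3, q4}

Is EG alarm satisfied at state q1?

EG alarm: greatest fixpoint, start Z0 = {q1, q3, q4}, keep only states in Sat with some successor in Z. Z1 = {q1, q3}; fixed.
Sat(EG alarm) = {q1, q3}
q1 ∈ Sat(EG alarm) = {q1, q3}, so the formula holds at q1.

Yes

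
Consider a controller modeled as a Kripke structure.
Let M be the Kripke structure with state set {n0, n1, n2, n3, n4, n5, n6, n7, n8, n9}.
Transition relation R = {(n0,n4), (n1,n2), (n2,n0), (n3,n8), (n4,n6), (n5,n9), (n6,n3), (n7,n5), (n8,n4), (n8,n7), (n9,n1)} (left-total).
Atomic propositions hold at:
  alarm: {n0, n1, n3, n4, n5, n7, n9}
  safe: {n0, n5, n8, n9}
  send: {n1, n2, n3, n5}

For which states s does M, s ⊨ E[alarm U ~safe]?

{n0, n1, n2, n3, n4, n5, n6, n7, n9}

Sat(~safe) = {n1, n2, n3, n4, n6, n7}
E[alarm U ~safe]: least fixpoint, start Z0 = Sat(~safe) = {n1, n2, n3, n4, n6, n7}, add states in Sat(alarm) with some successor in Z. Z1 = {n0, n1, n2, n3, n4, n6, n7, n9}; Z2 = {n0, n1, n2, n3, n4, n5, n6, n7, n9}; fixed.
Sat(E[alarm U ~safe]) = {n0, n1, n2, n3, n4, n5, n6, n7, n9}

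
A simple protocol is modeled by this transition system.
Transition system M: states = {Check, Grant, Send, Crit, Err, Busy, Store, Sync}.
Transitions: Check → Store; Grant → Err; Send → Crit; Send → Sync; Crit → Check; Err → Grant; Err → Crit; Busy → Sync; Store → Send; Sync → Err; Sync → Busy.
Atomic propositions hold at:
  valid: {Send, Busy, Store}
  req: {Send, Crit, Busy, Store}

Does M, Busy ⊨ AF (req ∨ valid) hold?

Yes

Sat(req ∨ valid) = {Send, Crit, Busy, Store}
AF (req ∨ valid): least fixpoint, start Z0 = {Send, Crit, Busy, Store}, add states with every successor in Z. Z1 = {Check, Send, Crit, Busy, Store}; fixed.
Sat(AF (req ∨ valid)) = {Check, Send, Crit, Busy, Store}
Busy ∈ Sat(AF (req ∨ valid)) = {Check, Send, Crit, Busy, Store}, so the formula holds at Busy.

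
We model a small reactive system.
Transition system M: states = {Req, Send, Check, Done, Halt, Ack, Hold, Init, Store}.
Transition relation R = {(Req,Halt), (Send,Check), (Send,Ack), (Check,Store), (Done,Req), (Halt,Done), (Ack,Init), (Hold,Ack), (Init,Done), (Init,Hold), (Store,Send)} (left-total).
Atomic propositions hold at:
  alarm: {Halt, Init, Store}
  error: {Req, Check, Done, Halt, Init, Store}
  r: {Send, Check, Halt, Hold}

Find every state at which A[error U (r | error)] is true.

Sat(r | error) = {Req, Send, Check, Done, Halt, Hold, Init, Store}
A[error U (r | error)]: least fixpoint, start Z0 = Sat((r | error)) = {Req, Send, Check, Done, Halt, Hold, Init, Store}, add states in Sat(error) with every successor in Z. Already a fixed point.
Sat(A[error U (r | error)]) = {Req, Send, Check, Done, Halt, Hold, Init, Store}

{Req, Send, Check, Done, Halt, Hold, Init, Store}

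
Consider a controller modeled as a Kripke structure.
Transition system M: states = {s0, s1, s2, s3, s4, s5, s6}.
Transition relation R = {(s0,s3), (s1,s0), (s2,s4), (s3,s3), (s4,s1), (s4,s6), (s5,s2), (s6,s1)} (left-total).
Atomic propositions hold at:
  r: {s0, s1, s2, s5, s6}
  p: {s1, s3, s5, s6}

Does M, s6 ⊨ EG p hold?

No

EG p: greatest fixpoint, start Z0 = {s1, s3, s5, s6}, keep only states in Sat with some successor in Z. Z1 = {s3, s6}; Z2 = {s3}; fixed.
Sat(EG p) = {s3}
s6 ∉ Sat(EG p) = {s3}, so the formula does not hold at s6.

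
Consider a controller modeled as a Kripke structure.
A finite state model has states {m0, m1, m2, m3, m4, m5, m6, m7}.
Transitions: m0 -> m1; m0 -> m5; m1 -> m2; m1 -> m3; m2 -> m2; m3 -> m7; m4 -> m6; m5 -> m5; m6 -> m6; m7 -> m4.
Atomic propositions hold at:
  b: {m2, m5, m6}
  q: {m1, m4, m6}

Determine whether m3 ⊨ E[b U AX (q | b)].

No

Sat(q | b) = {m1, m2, m4, m5, m6}
Sat(AX (q | b)) = {s : every successor in {m1, m2, m4, m5, m6}} = {m0, m2, m4, m5, m6, m7}
E[b U AX (q | b)]: least fixpoint, start Z0 = Sat(AX (q | b)) = {m0, m2, m4, m5, m6, m7}, add states in Sat(b) with some successor in Z. Already a fixed point.
Sat(E[b U AX (q | b)]) = {m0, m2, m4, m5, m6, m7}
m3 ∉ Sat(E[b U AX (q | b)]) = {m0, m2, m4, m5, m6, m7}, so the formula does not hold at m3.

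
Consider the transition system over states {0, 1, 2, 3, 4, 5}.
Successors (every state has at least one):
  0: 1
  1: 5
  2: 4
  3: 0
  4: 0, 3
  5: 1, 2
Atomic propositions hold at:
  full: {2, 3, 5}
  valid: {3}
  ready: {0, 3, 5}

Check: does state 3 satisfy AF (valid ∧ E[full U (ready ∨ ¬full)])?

Yes

Sat(¬full) = {0, 1, 4}
Sat(ready ∨ ¬full) = {0, 1, 3, 4, 5}
E[full U (ready ∨ ¬full)]: least fixpoint, start Z0 = Sat((ready ∨ ¬full)) = {0, 1, 3, 4, 5}, add states in Sat(full) with some successor in Z. Z1 = {0, 1, 2, 3, 4, 5}; fixed.
Sat(E[full U (ready ∨ ¬full)]) = {0, 1, 2, 3, 4, 5}
Sat(valid ∧ E[full U (ready ∨ ¬full)]) = {3}
AF (valid ∧ E[full U (ready ∨ ¬full)]): least fixpoint, start Z0 = {3}, add states with every successor in Z. Already a fixed point.
Sat(AF (valid ∧ E[full U (ready ∨ ¬full)])) = {3}
3 ∈ Sat(AF (valid ∧ E[full U (ready ∨ ¬full)])) = {3}, so the formula holds at 3.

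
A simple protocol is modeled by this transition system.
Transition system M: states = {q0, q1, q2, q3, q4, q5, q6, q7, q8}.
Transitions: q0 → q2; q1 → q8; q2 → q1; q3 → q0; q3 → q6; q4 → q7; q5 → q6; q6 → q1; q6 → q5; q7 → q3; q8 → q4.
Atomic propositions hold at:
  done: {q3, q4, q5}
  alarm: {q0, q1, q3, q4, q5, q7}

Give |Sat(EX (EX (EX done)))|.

Sat(EX done) = {s : some successor in {q3, q4, q5}} = {q6, q7, q8}
Sat(EX (EX done)) = {s : some successor in {q6, q7, q8}} = {q1, q3, q4, q5}
Sat(EX (EX (EX done))) = {s : some successor in {q1, q3, q4, q5}} = {q2, q6, q7, q8}
|Sat(EX (EX (EX done)))| = |{q2, q6, q7, q8}| = 4.

4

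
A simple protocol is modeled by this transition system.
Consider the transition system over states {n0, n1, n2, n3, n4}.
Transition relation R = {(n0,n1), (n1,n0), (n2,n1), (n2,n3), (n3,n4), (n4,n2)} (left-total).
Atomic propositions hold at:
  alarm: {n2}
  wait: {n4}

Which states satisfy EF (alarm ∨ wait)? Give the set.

Sat(alarm ∨ wait) = {n2, n4}
EF (alarm ∨ wait): least fixpoint, start Z0 = {n2, n4}, add states with some successor in Z. Z1 = {n2, n3, n4}; fixed.
Sat(EF (alarm ∨ wait)) = {n2, n3, n4}

{n2, n3, n4}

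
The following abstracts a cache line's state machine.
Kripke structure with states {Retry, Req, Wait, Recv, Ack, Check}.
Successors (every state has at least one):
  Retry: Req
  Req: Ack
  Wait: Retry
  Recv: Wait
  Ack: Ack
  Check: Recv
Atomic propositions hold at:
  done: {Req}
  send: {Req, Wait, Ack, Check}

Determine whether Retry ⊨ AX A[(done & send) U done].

Yes

Sat(done & send) = {Req}
A[(done & send) U done]: least fixpoint, start Z0 = Sat(done) = {Req}, add states in Sat(done & send) with every successor in Z. Already a fixed point.
Sat(A[(done & send) U done]) = {Req}
Sat(AX A[(done & send) U done]) = {s : every successor in {Req}} = {Retry}
Retry ∈ Sat(AX A[(done & send) U done]) = {Retry}, so the formula holds at Retry.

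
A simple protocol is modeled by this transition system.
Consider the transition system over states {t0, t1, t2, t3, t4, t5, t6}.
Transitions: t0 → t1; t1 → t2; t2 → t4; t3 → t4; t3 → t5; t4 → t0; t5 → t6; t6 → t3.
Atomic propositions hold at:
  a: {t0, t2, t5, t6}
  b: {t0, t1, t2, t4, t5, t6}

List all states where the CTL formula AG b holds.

{t0, t1, t2, t4}

AG b: greatest fixpoint, start Z0 = {t0, t1, t2, t4, t5, t6}, keep only states in Sat with every successor in Z. Z1 = {t0, t1, t2, t4, t5}; Z2 = {t0, t1, t2, t4}; fixed.
Sat(AG b) = {t0, t1, t2, t4}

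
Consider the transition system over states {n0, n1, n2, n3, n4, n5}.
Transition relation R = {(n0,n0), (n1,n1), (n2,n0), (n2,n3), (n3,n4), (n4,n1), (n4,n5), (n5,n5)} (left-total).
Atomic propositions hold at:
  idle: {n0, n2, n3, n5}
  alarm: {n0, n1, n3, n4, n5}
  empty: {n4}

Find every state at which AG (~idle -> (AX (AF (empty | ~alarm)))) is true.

Sat(~idle) = {n1, n4}
Sat(~alarm) = {n2}
Sat(empty | ~alarm) = {n2, n4}
AF (empty | ~alarm): least fixpoint, start Z0 = {n2, n4}, add states with every successor in Z. Z1 = {n2, n3, n4}; fixed.
Sat(AF (empty | ~alarm)) = {n2, n3, n4}
Sat(AX (AF (empty | ~alarm))) = {s : every successor in {n2, n3, n4}} = {n3}
Sat(~idle -> (AX (AF (empty | ~alarm)))) = {n0, n2, n3, n5}
AG (~idle -> (AX (AF (empty | ~alarm)))): greatest fixpoint, start Z0 = {n0, n2, n3, n5}, keep only states in Sat with every successor in Z. Z1 = {n0, n2, n5}; Z2 = {n0, n5}; fixed.
Sat(AG (~idle -> (AX (AF (empty | ~alarm))))) = {n0, n5}

{n0, n5}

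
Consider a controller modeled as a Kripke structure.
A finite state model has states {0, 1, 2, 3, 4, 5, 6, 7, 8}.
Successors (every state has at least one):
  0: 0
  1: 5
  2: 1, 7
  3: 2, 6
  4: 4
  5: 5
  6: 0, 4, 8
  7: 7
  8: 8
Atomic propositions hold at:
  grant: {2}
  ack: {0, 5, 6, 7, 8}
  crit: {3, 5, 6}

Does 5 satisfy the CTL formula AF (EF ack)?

EF ack: least fixpoint, start Z0 = {0, 5, 6, 7, 8}, add states with some successor in Z. Z1 = {0, 1, 2, 3, 5, 6, 7, 8}; fixed.
Sat(EF ack) = {0, 1, 2, 3, 5, 6, 7, 8}
AF (EF ack): least fixpoint, start Z0 = {0, 1, 2, 3, 5, 6, 7, 8}, add states with every successor in Z. Already a fixed point.
Sat(AF (EF ack)) = {0, 1, 2, 3, 5, 6, 7, 8}
5 ∈ Sat(AF (EF ack)) = {0, 1, 2, 3, 5, 6, 7, 8}, so the formula holds at 5.

Yes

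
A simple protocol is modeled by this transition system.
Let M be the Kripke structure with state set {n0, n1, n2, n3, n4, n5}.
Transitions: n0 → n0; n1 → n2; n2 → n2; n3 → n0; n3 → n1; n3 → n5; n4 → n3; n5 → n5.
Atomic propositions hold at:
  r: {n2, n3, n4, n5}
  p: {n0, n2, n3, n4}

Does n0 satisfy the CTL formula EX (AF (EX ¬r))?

Yes

Sat(¬r) = {n0, n1}
Sat(EX ¬r) = {s : some successor in {n0, n1}} = {n0, n3}
AF (EX ¬r): least fixpoint, start Z0 = {n0, n3}, add states with every successor in Z. Z1 = {n0, n3, n4}; fixed.
Sat(AF (EX ¬r)) = {n0, n3, n4}
Sat(EX (AF (EX ¬r))) = {s : some successor in {n0, n3, n4}} = {n0, n3, n4}
n0 ∈ Sat(EX (AF (EX ¬r))) = {n0, n3, n4}, so the formula holds at n0.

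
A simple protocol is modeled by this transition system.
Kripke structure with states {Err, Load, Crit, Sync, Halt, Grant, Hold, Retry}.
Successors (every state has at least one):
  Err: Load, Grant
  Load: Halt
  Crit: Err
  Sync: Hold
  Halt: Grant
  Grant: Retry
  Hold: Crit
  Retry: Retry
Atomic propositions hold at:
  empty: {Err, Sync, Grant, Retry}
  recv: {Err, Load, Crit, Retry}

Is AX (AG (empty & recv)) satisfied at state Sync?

No

Sat(empty & recv) = {Err, Retry}
AG (empty & recv): greatest fixpoint, start Z0 = {Err, Retry}, keep only states in Sat with every successor in Z. Z1 = {Retry}; fixed.
Sat(AG (empty & recv)) = {Retry}
Sat(AX (AG (empty & recv))) = {s : every successor in {Retry}} = {Grant, Retry}
Sync ∉ Sat(AX (AG (empty & recv))) = {Grant, Retry}, so the formula does not hold at Sync.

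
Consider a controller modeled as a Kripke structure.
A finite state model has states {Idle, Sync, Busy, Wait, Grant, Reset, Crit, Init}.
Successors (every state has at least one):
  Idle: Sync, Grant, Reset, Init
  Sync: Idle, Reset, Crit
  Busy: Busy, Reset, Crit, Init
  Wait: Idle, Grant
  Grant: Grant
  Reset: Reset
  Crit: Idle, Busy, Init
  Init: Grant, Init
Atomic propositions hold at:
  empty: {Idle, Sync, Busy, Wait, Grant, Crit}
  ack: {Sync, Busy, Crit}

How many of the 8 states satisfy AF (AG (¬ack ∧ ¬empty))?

Sat(¬ack) = {Idle, Wait, Grant, Reset, Init}
Sat(¬empty) = {Reset, Init}
Sat(¬ack ∧ ¬empty) = {Reset, Init}
AG (¬ack ∧ ¬empty): greatest fixpoint, start Z0 = {Reset, Init}, keep only states in Sat with every successor in Z. Z1 = {Reset}; fixed.
Sat(AG (¬ack ∧ ¬empty)) = {Reset}
AF (AG (¬ack ∧ ¬empty)): least fixpoint, start Z0 = {Reset}, add states with every successor in Z. Already a fixed point.
Sat(AF (AG (¬ack ∧ ¬empty))) = {Reset}
|Sat(AF (AG (¬ack ∧ ¬empty)))| = |{Reset}| = 1.

1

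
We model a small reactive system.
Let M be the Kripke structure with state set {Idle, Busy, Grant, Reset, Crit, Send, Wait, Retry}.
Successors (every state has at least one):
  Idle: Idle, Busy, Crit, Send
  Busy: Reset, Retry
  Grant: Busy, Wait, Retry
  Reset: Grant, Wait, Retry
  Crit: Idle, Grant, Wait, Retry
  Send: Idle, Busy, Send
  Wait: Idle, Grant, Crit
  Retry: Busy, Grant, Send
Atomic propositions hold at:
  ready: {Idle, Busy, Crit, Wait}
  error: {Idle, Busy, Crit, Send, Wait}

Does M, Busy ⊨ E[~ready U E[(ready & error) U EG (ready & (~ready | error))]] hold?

Sat(~ready) = {Grant, Reset, Send, Retry}
Sat(ready & error) = {Idle, Busy, Crit, Wait}
Sat(~ready | error) = {Idle, Busy, Grant, Reset, Crit, Send, Wait, Retry}
Sat(ready & (~ready | error)) = {Idle, Busy, Crit, Wait}
EG (ready & (~ready | error)): greatest fixpoint, start Z0 = {Idle, Busy, Crit, Wait}, keep only states in Sat with some successor in Z. Z1 = {Idle, Crit, Wait}; fixed.
Sat(EG (ready & (~ready | error))) = {Idle, Crit, Wait}
E[(ready & error) U EG (ready & (~ready | error))]: least fixpoint, start Z0 = Sat(EG (ready & (~ready | error))) = {Idle, Crit, Wait}, add states in Sat(ready & error) with some successor in Z. Already a fixed point.
Sat(E[(ready & error) U EG (ready & (~ready | error))]) = {Idle, Crit, Wait}
E[~ready U E[(ready & error) U EG (ready & (~ready | error))]]: least fixpoint, start Z0 = Sat(E[(ready & error) U EG (ready & (~ready | error))]) = {Idle, Crit, Wait}, add states in Sat(~ready) with some successor in Z. Z1 = {Idle, Grant, Reset, Crit, Send, Wait}; Z2 = {Idle, Grant, Reset, Crit, Send, Wait, Retry}; fixed.
Sat(E[~ready U E[(ready & error) U EG (ready & (~ready | error))]]) = {Idle, Grant, Reset, Crit, Send, Wait, Retry}
Busy ∉ Sat(E[~ready U E[(ready & error) U EG (ready & (~ready | error))]]) = {Idle, Grant, Reset, Crit, Send, Wait, Retry}, so the formula does not hold at Busy.

No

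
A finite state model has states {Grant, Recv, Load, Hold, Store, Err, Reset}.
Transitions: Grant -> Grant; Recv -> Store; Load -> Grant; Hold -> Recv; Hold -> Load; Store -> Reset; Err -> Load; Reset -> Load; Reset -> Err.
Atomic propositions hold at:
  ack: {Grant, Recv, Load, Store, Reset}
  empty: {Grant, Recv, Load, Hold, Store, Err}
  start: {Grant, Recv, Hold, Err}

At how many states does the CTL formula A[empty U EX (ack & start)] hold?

4

Sat(ack & start) = {Grant, Recv}
Sat(EX (ack & start)) = {s : some successor in {Grant, Recv}} = {Grant, Load, Hold}
A[empty U EX (ack & start)]: least fixpoint, start Z0 = Sat(EX (ack & start)) = {Grant, Load, Hold}, add states in Sat(empty) with every successor in Z. Z1 = {Grant, Load, Hold, Err}; fixed.
Sat(A[empty U EX (ack & start)]) = {Grant, Load, Hold, Err}
|Sat(A[empty U EX (ack & start)])| = |{Grant, Load, Hold, Err}| = 4.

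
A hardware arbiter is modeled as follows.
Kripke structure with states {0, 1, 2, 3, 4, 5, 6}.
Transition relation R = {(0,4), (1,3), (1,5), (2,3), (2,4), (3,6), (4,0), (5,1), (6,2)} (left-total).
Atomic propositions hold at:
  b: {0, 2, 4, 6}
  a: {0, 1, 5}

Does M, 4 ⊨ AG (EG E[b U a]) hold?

E[b U a]: least fixpoint, start Z0 = Sat(a) = {0, 1, 5}, add states in Sat(b) with some successor in Z. Z1 = {0, 1, 4, 5}; Z2 = {0, 1, 2, 4, 5}; Z3 = {0, 1, 2, 4, 5, 6}; fixed.
Sat(E[b U a]) = {0, 1, 2, 4, 5, 6}
EG E[b U a]: greatest fixpoint, start Z0 = {0, 1, 2, 4, 5, 6}, keep only states in Sat with some successor in Z. Already a fixed point.
Sat(EG E[b U a]) = {0, 1, 2, 4, 5, 6}
AG (EG E[b U a]): greatest fixpoint, start Z0 = {0, 1, 2, 4, 5, 6}, keep only states in Sat with every successor in Z. Z1 = {0, 4, 5, 6}; Z2 = {0, 4}; fixed.
Sat(AG (EG E[b U a])) = {0, 4}
4 ∈ Sat(AG (EG E[b U a])) = {0, 4}, so the formula holds at 4.

Yes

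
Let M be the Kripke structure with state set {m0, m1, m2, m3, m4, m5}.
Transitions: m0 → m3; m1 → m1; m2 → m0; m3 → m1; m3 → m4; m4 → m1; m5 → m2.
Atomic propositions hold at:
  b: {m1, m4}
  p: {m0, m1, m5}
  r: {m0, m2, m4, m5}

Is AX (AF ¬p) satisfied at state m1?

Sat(¬p) = {m2, m3, m4}
AF ¬p: least fixpoint, start Z0 = {m2, m3, m4}, add states with every successor in Z. Z1 = {m0, m2, m3, m4, m5}; fixed.
Sat(AF ¬p) = {m0, m2, m3, m4, m5}
Sat(AX (AF ¬p)) = {s : every successor in {m0, m2, m3, m4, m5}} = {m0, m2, m5}
m1 ∉ Sat(AX (AF ¬p)) = {m0, m2, m5}, so the formula does not hold at m1.

No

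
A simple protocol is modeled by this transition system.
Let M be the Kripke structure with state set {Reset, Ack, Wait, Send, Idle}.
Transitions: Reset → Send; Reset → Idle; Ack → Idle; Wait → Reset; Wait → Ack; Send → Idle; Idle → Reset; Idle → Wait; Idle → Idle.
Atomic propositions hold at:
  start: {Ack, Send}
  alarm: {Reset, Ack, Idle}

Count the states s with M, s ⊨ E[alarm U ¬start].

4

Sat(¬start) = {Reset, Wait, Idle}
E[alarm U ¬start]: least fixpoint, start Z0 = Sat(¬start) = {Reset, Wait, Idle}, add states in Sat(alarm) with some successor in Z. Z1 = {Reset, Ack, Wait, Idle}; fixed.
Sat(E[alarm U ¬start]) = {Reset, Ack, Wait, Idle}
|Sat(E[alarm U ¬start])| = |{Reset, Ack, Wait, Idle}| = 4.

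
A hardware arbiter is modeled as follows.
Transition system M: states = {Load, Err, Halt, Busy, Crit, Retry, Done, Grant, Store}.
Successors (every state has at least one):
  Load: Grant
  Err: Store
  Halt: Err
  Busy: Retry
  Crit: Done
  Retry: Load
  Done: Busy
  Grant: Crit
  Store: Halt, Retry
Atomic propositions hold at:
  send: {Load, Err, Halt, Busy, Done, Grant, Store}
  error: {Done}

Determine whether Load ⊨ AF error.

Yes

AF error: least fixpoint, start Z0 = {Done}, add states with every successor in Z. Z1 = {Crit, Done}; Z2 = {Crit, Done, Grant}; Z3 = {Load, Crit, Done, Grant}; Z4 = {Load, Crit, Retry, Done, Grant}; Z5 = {Load, Busy, Crit, Retry, Done, Grant}; fixed.
Sat(AF error) = {Load, Busy, Crit, Retry, Done, Grant}
Load ∈ Sat(AF error) = {Load, Busy, Crit, Retry, Done, Grant}, so the formula holds at Load.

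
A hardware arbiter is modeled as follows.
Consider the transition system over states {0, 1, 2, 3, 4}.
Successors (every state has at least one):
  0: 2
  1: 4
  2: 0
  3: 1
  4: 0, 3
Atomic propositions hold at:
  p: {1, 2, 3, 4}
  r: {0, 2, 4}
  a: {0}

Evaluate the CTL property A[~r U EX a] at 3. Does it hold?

Sat(~r) = {1, 3}
Sat(EX a) = {s : some successor in {0}} = {2, 4}
A[~r U EX a]: least fixpoint, start Z0 = Sat(EX a) = {2, 4}, add states in Sat(~r) with every successor in Z. Z1 = {1, 2, 4}; Z2 = {1, 2, 3, 4}; fixed.
Sat(A[~r U EX a]) = {1, 2, 3, 4}
3 ∈ Sat(A[~r U EX a]) = {1, 2, 3, 4}, so the formula holds at 3.

Yes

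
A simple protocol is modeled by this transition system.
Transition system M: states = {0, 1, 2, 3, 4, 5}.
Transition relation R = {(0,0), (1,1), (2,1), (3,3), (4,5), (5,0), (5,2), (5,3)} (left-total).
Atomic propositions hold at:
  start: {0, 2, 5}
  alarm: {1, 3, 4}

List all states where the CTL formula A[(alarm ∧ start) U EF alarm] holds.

{1, 2, 3, 4, 5}

Sat(alarm ∧ start) = ∅
EF alarm: least fixpoint, start Z0 = {1, 3, 4}, add states with some successor in Z. Z1 = {1, 2, 3, 4, 5}; fixed.
Sat(EF alarm) = {1, 2, 3, 4, 5}
A[(alarm ∧ start) U EF alarm]: least fixpoint, start Z0 = Sat(EF alarm) = {1, 2, 3, 4, 5}, add states in Sat(alarm ∧ start) with every successor in Z. Already a fixed point.
Sat(A[(alarm ∧ start) U EF alarm]) = {1, 2, 3, 4, 5}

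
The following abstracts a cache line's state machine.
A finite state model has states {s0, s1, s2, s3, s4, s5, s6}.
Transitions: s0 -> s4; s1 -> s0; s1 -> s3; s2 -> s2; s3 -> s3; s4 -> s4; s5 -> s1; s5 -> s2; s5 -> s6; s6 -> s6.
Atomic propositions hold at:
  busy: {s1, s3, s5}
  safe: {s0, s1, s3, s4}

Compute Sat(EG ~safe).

{s2, s5, s6}

Sat(~safe) = {s2, s5, s6}
EG ~safe: greatest fixpoint, start Z0 = {s2, s5, s6}, keep only states in Sat with some successor in Z. Already a fixed point.
Sat(EG ~safe) = {s2, s5, s6}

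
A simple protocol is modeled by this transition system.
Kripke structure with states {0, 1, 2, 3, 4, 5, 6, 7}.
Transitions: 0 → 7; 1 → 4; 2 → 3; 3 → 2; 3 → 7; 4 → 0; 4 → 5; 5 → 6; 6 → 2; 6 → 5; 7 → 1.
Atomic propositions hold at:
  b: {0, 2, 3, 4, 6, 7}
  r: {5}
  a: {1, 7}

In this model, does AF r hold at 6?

AF r: least fixpoint, start Z0 = {5}, add states with every successor in Z. Already a fixed point.
Sat(AF r) = {5}
6 ∉ Sat(AF r) = {5}, so the formula does not hold at 6.

No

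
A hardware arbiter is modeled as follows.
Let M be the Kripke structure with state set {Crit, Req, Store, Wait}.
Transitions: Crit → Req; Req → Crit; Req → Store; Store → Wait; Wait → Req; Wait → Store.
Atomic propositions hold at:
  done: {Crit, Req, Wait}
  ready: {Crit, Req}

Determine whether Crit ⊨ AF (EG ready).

Yes

EG ready: greatest fixpoint, start Z0 = {Crit, Req}, keep only states in Sat with some successor in Z. Already a fixed point.
Sat(EG ready) = {Crit, Req}
AF (EG ready): least fixpoint, start Z0 = {Crit, Req}, add states with every successor in Z. Already a fixed point.
Sat(AF (EG ready)) = {Crit, Req}
Crit ∈ Sat(AF (EG ready)) = {Crit, Req}, so the formula holds at Crit.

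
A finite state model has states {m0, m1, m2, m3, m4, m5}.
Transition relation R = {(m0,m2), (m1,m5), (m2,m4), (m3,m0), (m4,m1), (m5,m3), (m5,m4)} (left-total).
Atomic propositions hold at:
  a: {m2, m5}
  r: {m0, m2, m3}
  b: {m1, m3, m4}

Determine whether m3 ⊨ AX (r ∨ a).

Sat(r ∨ a) = {m0, m2, m3, m5}
Sat(AX (r ∨ a)) = {s : every successor in {m0, m2, m3, m5}} = {m0, m1, m3}
m3 ∈ Sat(AX (r ∨ a)) = {m0, m1, m3}, so the formula holds at m3.

Yes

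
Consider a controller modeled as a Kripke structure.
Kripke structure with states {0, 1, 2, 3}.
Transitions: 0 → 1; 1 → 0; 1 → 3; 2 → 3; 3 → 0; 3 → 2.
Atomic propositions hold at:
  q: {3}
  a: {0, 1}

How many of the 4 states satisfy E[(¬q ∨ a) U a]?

Sat(¬q) = {0, 1, 2}
Sat(¬q ∨ a) = {0, 1, 2}
E[(¬q ∨ a) U a]: least fixpoint, start Z0 = Sat(a) = {0, 1}, add states in Sat(¬q ∨ a) with some successor in Z. Already a fixed point.
Sat(E[(¬q ∨ a) U a]) = {0, 1}
|Sat(E[(¬q ∨ a) U a])| = |{0, 1}| = 2.

2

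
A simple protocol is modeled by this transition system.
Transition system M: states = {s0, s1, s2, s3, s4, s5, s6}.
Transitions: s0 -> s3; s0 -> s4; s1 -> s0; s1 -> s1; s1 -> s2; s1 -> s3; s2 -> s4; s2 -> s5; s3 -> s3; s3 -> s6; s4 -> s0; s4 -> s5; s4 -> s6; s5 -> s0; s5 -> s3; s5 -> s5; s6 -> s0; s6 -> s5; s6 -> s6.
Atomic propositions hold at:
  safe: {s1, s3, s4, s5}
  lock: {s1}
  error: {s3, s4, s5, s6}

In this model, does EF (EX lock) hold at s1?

Sat(EX lock) = {s : some successor in {s1}} = {s1}
EF (EX lock): least fixpoint, start Z0 = {s1}, add states with some successor in Z. Already a fixed point.
Sat(EF (EX lock)) = {s1}
s1 ∈ Sat(EF (EX lock)) = {s1}, so the formula holds at s1.

Yes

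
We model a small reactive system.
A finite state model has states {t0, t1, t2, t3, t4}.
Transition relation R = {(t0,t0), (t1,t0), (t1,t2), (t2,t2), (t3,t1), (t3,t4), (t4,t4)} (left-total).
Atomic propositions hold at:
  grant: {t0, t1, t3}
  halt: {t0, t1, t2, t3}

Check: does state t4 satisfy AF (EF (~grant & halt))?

Sat(~grant) = {t2, t4}
Sat(~grant & halt) = {t2}
EF (~grant & halt): least fixpoint, start Z0 = {t2}, add states with some successor in Z. Z1 = {t1, t2}; Z2 = {t1, t2, t3}; fixed.
Sat(EF (~grant & halt)) = {t1, t2, t3}
AF (EF (~grant & halt)): least fixpoint, start Z0 = {t1, t2, t3}, add states with every successor in Z. Already a fixed point.
Sat(AF (EF (~grant & halt))) = {t1, t2, t3}
t4 ∉ Sat(AF (EF (~grant & halt))) = {t1, t2, t3}, so the formula does not hold at t4.

No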